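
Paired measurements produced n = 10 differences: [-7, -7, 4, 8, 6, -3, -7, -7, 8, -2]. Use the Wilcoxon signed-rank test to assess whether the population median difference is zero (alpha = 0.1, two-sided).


Step 1: Drop any zero differences (none here) and take |d_i|.
|d| = [7, 7, 4, 8, 6, 3, 7, 7, 8, 2]
Step 2: Midrank |d_i| (ties get averaged ranks).
ranks: |7|->6.5, |7|->6.5, |4|->3, |8|->9.5, |6|->4, |3|->2, |7|->6.5, |7|->6.5, |8|->9.5, |2|->1
Step 3: Attach original signs; sum ranks with positive sign and with negative sign.
W+ = 3 + 9.5 + 4 + 9.5 = 26
W- = 6.5 + 6.5 + 2 + 6.5 + 6.5 + 1 = 29
(Check: W+ + W- = 55 should equal n(n+1)/2 = 55.)
Step 4: Test statistic W = min(W+, W-) = 26.
Step 5: Ties in |d|, so use the tie-corrected normal approximation.
        E[W] = n(n+1)/4 = 10*11/4 = 27.5.
        Tie groups: |d|=7 (t=4), |d|=8 (t=2); sum(t^3 - t) = 66.
        Var[W] = n(n+1)(2n+1)/24 - sum(t^3-t)/48 = 2310/24 - 66/48 = 94.875.
        z = (W - E[W]) / sqrt(Var[W]) = (26 - 27.5) / 9.7404 = -0.1540.
        Two-sided p = 2*Phi(z) = 0.877611.
Step 6: alpha = 0.1. fail to reject H0.

W+ = 26, W- = 29, W = min = 26, p = 0.877611, fail to reject H0.


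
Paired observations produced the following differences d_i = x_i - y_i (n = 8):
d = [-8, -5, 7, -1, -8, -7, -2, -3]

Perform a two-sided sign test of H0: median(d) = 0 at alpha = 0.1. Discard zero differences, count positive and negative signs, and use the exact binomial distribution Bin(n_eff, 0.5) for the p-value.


Step 1: Discard zero differences. Original n = 8; n_eff = number of nonzero differences = 8.
Nonzero differences (with sign): -8, -5, +7, -1, -8, -7, -2, -3
Step 2: Count signs: positive = 1, negative = 7.
Step 3: Under H0: P(positive) = 0.5, so the number of positives S ~ Bin(8, 0.5).
Step 4: Two-sided exact p-value = sum of Bin(8,0.5) probabilities at or below the observed probability = 0.070312.
Step 5: alpha = 0.1. reject H0.

n_eff = 8, pos = 1, neg = 7, p = 0.070312, reject H0.


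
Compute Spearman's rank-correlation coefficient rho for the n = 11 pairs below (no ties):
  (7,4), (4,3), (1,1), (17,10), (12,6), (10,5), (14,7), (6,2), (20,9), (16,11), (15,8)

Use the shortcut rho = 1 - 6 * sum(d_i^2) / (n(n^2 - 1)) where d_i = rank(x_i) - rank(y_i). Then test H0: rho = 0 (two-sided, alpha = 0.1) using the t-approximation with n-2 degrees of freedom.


Step 1: Rank x and y separately (midranks; no ties here).
rank(x): 7->4, 4->2, 1->1, 17->10, 12->6, 10->5, 14->7, 6->3, 20->11, 16->9, 15->8
rank(y): 4->4, 3->3, 1->1, 10->10, 6->6, 5->5, 7->7, 2->2, 9->9, 11->11, 8->8
Step 2: d_i = R_x(i) - R_y(i); compute d_i^2.
  (4-4)^2=0, (2-3)^2=1, (1-1)^2=0, (10-10)^2=0, (6-6)^2=0, (5-5)^2=0, (7-7)^2=0, (3-2)^2=1, (11-9)^2=4, (9-11)^2=4, (8-8)^2=0
sum(d^2) = 10.
Step 3: rho = 1 - 6*10 / (11*(11^2 - 1)) = 1 - 60/1320 = 0.954545.
Step 4: Under H0, t = rho * sqrt((n-2)/(1-rho^2)) = 9.6074 ~ t(9).
Step 5: Two-sided p-value from the t-distribution with 9 df = 0.000005.
Step 6: alpha = 0.1. reject H0.

rho = 0.9545, p = 0.000005, reject H0 at alpha = 0.1.


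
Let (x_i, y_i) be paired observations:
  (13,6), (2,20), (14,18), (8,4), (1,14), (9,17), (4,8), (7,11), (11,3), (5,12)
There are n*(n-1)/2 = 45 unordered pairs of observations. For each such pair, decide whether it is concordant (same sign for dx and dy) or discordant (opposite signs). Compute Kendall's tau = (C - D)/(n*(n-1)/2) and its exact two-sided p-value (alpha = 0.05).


Step 1: Enumerate the 45 unordered pairs (i,j) with i<j and classify each by sign(x_j-x_i) * sign(y_j-y_i).
  (1,2):dx=-11,dy=+14->D; (1,3):dx=+1,dy=+12->C; (1,4):dx=-5,dy=-2->C; (1,5):dx=-12,dy=+8->D
  (1,6):dx=-4,dy=+11->D; (1,7):dx=-9,dy=+2->D; (1,8):dx=-6,dy=+5->D; (1,9):dx=-2,dy=-3->C
  (1,10):dx=-8,dy=+6->D; (2,3):dx=+12,dy=-2->D; (2,4):dx=+6,dy=-16->D; (2,5):dx=-1,dy=-6->C
  (2,6):dx=+7,dy=-3->D; (2,7):dx=+2,dy=-12->D; (2,8):dx=+5,dy=-9->D; (2,9):dx=+9,dy=-17->D
  (2,10):dx=+3,dy=-8->D; (3,4):dx=-6,dy=-14->C; (3,5):dx=-13,dy=-4->C; (3,6):dx=-5,dy=-1->C
  (3,7):dx=-10,dy=-10->C; (3,8):dx=-7,dy=-7->C; (3,9):dx=-3,dy=-15->C; (3,10):dx=-9,dy=-6->C
  (4,5):dx=-7,dy=+10->D; (4,6):dx=+1,dy=+13->C; (4,7):dx=-4,dy=+4->D; (4,8):dx=-1,dy=+7->D
  (4,9):dx=+3,dy=-1->D; (4,10):dx=-3,dy=+8->D; (5,6):dx=+8,dy=+3->C; (5,7):dx=+3,dy=-6->D
  (5,8):dx=+6,dy=-3->D; (5,9):dx=+10,dy=-11->D; (5,10):dx=+4,dy=-2->D; (6,7):dx=-5,dy=-9->C
  (6,8):dx=-2,dy=-6->C; (6,9):dx=+2,dy=-14->D; (6,10):dx=-4,dy=-5->C; (7,8):dx=+3,dy=+3->C
  (7,9):dx=+7,dy=-5->D; (7,10):dx=+1,dy=+4->C; (8,9):dx=+4,dy=-8->D; (8,10):dx=-2,dy=+1->D
  (9,10):dx=-6,dy=+9->D
Step 2: C = 18, D = 27, total pairs = 45.
Step 3: tau = (C - D)/(n(n-1)/2) = (18 - 27)/45 = -0.200000.
Step 4: Exact two-sided p-value (enumerate n! = 3628800 permutations of y under H0): p = 0.484313.
Step 5: alpha = 0.05. fail to reject H0.

tau_b = -0.2000 (C=18, D=27), p = 0.484313, fail to reject H0.


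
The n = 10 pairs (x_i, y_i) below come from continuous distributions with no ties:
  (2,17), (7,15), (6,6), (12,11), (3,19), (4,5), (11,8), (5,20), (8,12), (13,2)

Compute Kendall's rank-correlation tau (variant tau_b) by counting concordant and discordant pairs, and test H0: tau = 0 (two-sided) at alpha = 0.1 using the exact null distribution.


Step 1: Enumerate the 45 unordered pairs (i,j) with i<j and classify each by sign(x_j-x_i) * sign(y_j-y_i).
  (1,2):dx=+5,dy=-2->D; (1,3):dx=+4,dy=-11->D; (1,4):dx=+10,dy=-6->D; (1,5):dx=+1,dy=+2->C
  (1,6):dx=+2,dy=-12->D; (1,7):dx=+9,dy=-9->D; (1,8):dx=+3,dy=+3->C; (1,9):dx=+6,dy=-5->D
  (1,10):dx=+11,dy=-15->D; (2,3):dx=-1,dy=-9->C; (2,4):dx=+5,dy=-4->D; (2,5):dx=-4,dy=+4->D
  (2,6):dx=-3,dy=-10->C; (2,7):dx=+4,dy=-7->D; (2,8):dx=-2,dy=+5->D; (2,9):dx=+1,dy=-3->D
  (2,10):dx=+6,dy=-13->D; (3,4):dx=+6,dy=+5->C; (3,5):dx=-3,dy=+13->D; (3,6):dx=-2,dy=-1->C
  (3,7):dx=+5,dy=+2->C; (3,8):dx=-1,dy=+14->D; (3,9):dx=+2,dy=+6->C; (3,10):dx=+7,dy=-4->D
  (4,5):dx=-9,dy=+8->D; (4,6):dx=-8,dy=-6->C; (4,7):dx=-1,dy=-3->C; (4,8):dx=-7,dy=+9->D
  (4,9):dx=-4,dy=+1->D; (4,10):dx=+1,dy=-9->D; (5,6):dx=+1,dy=-14->D; (5,7):dx=+8,dy=-11->D
  (5,8):dx=+2,dy=+1->C; (5,9):dx=+5,dy=-7->D; (5,10):dx=+10,dy=-17->D; (6,7):dx=+7,dy=+3->C
  (6,8):dx=+1,dy=+15->C; (6,9):dx=+4,dy=+7->C; (6,10):dx=+9,dy=-3->D; (7,8):dx=-6,dy=+12->D
  (7,9):dx=-3,dy=+4->D; (7,10):dx=+2,dy=-6->D; (8,9):dx=+3,dy=-8->D; (8,10):dx=+8,dy=-18->D
  (9,10):dx=+5,dy=-10->D
Step 2: C = 14, D = 31, total pairs = 45.
Step 3: tau = (C - D)/(n(n-1)/2) = (14 - 31)/45 = -0.377778.
Step 4: Exact two-sided p-value (enumerate n! = 3628800 permutations of y under H0): p = 0.155742.
Step 5: alpha = 0.1. fail to reject H0.

tau_b = -0.3778 (C=14, D=31), p = 0.155742, fail to reject H0.


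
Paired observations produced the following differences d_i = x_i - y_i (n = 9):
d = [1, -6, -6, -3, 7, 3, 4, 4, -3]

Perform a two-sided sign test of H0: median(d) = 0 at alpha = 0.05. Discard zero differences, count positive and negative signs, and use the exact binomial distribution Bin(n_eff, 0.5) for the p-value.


Step 1: Discard zero differences. Original n = 9; n_eff = number of nonzero differences = 9.
Nonzero differences (with sign): +1, -6, -6, -3, +7, +3, +4, +4, -3
Step 2: Count signs: positive = 5, negative = 4.
Step 3: Under H0: P(positive) = 0.5, so the number of positives S ~ Bin(9, 0.5).
Step 4: Two-sided exact p-value = sum of Bin(9,0.5) probabilities at or below the observed probability = 1.000000.
Step 5: alpha = 0.05. fail to reject H0.

n_eff = 9, pos = 5, neg = 4, p = 1.000000, fail to reject H0.


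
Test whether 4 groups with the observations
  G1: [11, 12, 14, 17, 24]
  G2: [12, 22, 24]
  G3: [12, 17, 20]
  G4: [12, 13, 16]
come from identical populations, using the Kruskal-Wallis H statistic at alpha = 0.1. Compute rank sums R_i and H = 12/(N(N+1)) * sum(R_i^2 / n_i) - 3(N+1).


Step 1: Combine all N = 14 observations and assign midranks.
sorted (value, group, rank): (11,G1,1), (12,G1,3.5), (12,G2,3.5), (12,G3,3.5), (12,G4,3.5), (13,G4,6), (14,G1,7), (16,G4,8), (17,G1,9.5), (17,G3,9.5), (20,G3,11), (22,G2,12), (24,G1,13.5), (24,G2,13.5)
Step 2: Sum ranks within each group.
R_1 = 34.5 (n_1 = 5)
R_2 = 29 (n_2 = 3)
R_3 = 24 (n_3 = 3)
R_4 = 17.5 (n_4 = 3)
Step 3: H = 12/(N(N+1)) * sum(R_i^2/n_i) - 3(N+1)
     = 12/(14*15) * (34.5^2/5 + 29^2/3 + 24^2/3 + 17.5^2/3) - 3*15
     = 0.057143 * 812.467 - 45
     = 1.426667.
Step 4: Ties present; correction factor C = 1 - 72/(14^3 - 14) = 0.973626. Corrected H = 1.426667 / 0.973626 = 1.465312.
Step 5: Under H0, H ~ chi^2(3); p-value = 0.690299.
Step 6: alpha = 0.1. fail to reject H0.

H = 1.4653, df = 3, p = 0.690299, fail to reject H0.


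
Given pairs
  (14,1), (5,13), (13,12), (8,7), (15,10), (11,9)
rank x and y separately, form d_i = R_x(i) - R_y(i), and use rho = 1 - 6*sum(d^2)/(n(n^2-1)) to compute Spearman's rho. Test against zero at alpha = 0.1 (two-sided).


Step 1: Rank x and y separately (midranks; no ties here).
rank(x): 14->5, 5->1, 13->4, 8->2, 15->6, 11->3
rank(y): 1->1, 13->6, 12->5, 7->2, 10->4, 9->3
Step 2: d_i = R_x(i) - R_y(i); compute d_i^2.
  (5-1)^2=16, (1-6)^2=25, (4-5)^2=1, (2-2)^2=0, (6-4)^2=4, (3-3)^2=0
sum(d^2) = 46.
Step 3: rho = 1 - 6*46 / (6*(6^2 - 1)) = 1 - 276/210 = -0.314286.
Step 4: Under H0, t = rho * sqrt((n-2)/(1-rho^2)) = -0.6621 ~ t(4).
Step 5: Two-sided p-value from the t-distribution with 4 df = 0.544093.
Step 6: alpha = 0.1. fail to reject H0.

rho = -0.3143, p = 0.544093, fail to reject H0 at alpha = 0.1.


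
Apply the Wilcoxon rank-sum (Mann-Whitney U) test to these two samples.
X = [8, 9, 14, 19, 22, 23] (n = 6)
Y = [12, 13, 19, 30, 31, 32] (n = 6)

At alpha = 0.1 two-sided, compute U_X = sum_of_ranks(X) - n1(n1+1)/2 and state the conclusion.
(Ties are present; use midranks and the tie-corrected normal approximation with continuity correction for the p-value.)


Step 1: Combine and sort all 12 observations; assign midranks.
sorted (value, group): (8,X), (9,X), (12,Y), (13,Y), (14,X), (19,X), (19,Y), (22,X), (23,X), (30,Y), (31,Y), (32,Y)
ranks: 8->1, 9->2, 12->3, 13->4, 14->5, 19->6.5, 19->6.5, 22->8, 23->9, 30->10, 31->11, 32->12
Step 2: Rank sum for X: R1 = 1 + 2 + 5 + 6.5 + 8 + 9 = 31.5.
Step 3: U_X = R1 - n1(n1+1)/2 = 31.5 - 6*7/2 = 31.5 - 21 = 10.5.
       U_Y = n1*n2 - U_X = 36 - 10.5 = 25.5.
Step 4: Ties are present, so use the tie-corrected normal approximation (with continuity correction) for the p-value.
Step 5: p-value = 0.261496; compare to alpha = 0.1. fail to reject H0.

U_X = 10.5, p = 0.261496, fail to reject H0 at alpha = 0.1.


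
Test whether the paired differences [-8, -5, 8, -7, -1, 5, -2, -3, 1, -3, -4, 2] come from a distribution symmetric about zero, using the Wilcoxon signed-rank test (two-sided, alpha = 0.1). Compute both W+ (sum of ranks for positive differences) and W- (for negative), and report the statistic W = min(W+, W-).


Step 1: Drop any zero differences (none here) and take |d_i|.
|d| = [8, 5, 8, 7, 1, 5, 2, 3, 1, 3, 4, 2]
Step 2: Midrank |d_i| (ties get averaged ranks).
ranks: |8|->11.5, |5|->8.5, |8|->11.5, |7|->10, |1|->1.5, |5|->8.5, |2|->3.5, |3|->5.5, |1|->1.5, |3|->5.5, |4|->7, |2|->3.5
Step 3: Attach original signs; sum ranks with positive sign and with negative sign.
W+ = 11.5 + 8.5 + 1.5 + 3.5 = 25
W- = 11.5 + 8.5 + 10 + 1.5 + 3.5 + 5.5 + 5.5 + 7 = 53
(Check: W+ + W- = 78 should equal n(n+1)/2 = 78.)
Step 4: Test statistic W = min(W+, W-) = 25.
Step 5: Ties in |d|, so use the tie-corrected normal approximation.
        E[W] = n(n+1)/4 = 12*13/4 = 39.
        Tie groups: |d|=1 (t=2), |d|=2 (t=2), |d|=3 (t=2), |d|=5 (t=2), |d|=8 (t=2); sum(t^3 - t) = 30.
        Var[W] = n(n+1)(2n+1)/24 - sum(t^3-t)/48 = 3900/24 - 30/48 = 161.875.
        z = (W - E[W]) / sqrt(Var[W]) = (25 - 39) / 12.7230 = -1.1004.
        Two-sided p = 2*Phi(z) = 0.271172.
Step 6: alpha = 0.1. fail to reject H0.

W+ = 25, W- = 53, W = min = 25, p = 0.271172, fail to reject H0.


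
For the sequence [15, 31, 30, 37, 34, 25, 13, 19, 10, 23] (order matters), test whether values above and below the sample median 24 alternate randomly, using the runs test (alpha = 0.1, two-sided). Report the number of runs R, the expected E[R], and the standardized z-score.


Step 1: Compute median = 24; label A = above, B = below.
Labels in order: BAAAAABBBB  (n_A = 5, n_B = 5)
Step 2: Count runs R = 3.
Step 3: Under H0 (random ordering), E[R] = 2*n_A*n_B/(n_A+n_B) + 1 = 2*5*5/10 + 1 = 6.0000.
        Var[R] = 2*n_A*n_B*(2*n_A*n_B - n_A - n_B) / ((n_A+n_B)^2 * (n_A+n_B-1)) = 2000/900 = 2.2222.
        SD[R] = 1.4907.
Step 4: Continuity-corrected z = (R + 0.5 - E[R]) / SD[R] = (3 + 0.5 - 6.0000) / 1.4907 = -1.6771.
Step 5: Two-sided p-value via normal approximation = 2*(1 - Phi(|z|)) = 0.093533.
Step 6: alpha = 0.1. reject H0.

R = 3, z = -1.6771, p = 0.093533, reject H0.


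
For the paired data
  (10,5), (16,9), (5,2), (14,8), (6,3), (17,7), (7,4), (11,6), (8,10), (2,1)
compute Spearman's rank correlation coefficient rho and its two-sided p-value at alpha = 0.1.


Step 1: Rank x and y separately (midranks; no ties here).
rank(x): 10->6, 16->9, 5->2, 14->8, 6->3, 17->10, 7->4, 11->7, 8->5, 2->1
rank(y): 5->5, 9->9, 2->2, 8->8, 3->3, 7->7, 4->4, 6->6, 10->10, 1->1
Step 2: d_i = R_x(i) - R_y(i); compute d_i^2.
  (6-5)^2=1, (9-9)^2=0, (2-2)^2=0, (8-8)^2=0, (3-3)^2=0, (10-7)^2=9, (4-4)^2=0, (7-6)^2=1, (5-10)^2=25, (1-1)^2=0
sum(d^2) = 36.
Step 3: rho = 1 - 6*36 / (10*(10^2 - 1)) = 1 - 216/990 = 0.781818.
Step 4: Under H0, t = rho * sqrt((n-2)/(1-rho^2)) = 3.5466 ~ t(8).
Step 5: Two-sided p-value from the t-distribution with 8 df = 0.007547.
Step 6: alpha = 0.1. reject H0.

rho = 0.7818, p = 0.007547, reject H0 at alpha = 0.1.


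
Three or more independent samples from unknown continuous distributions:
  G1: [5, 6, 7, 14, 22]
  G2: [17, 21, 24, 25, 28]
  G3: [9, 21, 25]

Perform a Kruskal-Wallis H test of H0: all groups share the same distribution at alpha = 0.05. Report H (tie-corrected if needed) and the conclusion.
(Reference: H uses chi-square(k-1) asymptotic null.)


Step 1: Combine all N = 13 observations and assign midranks.
sorted (value, group, rank): (5,G1,1), (6,G1,2), (7,G1,3), (9,G3,4), (14,G1,5), (17,G2,6), (21,G2,7.5), (21,G3,7.5), (22,G1,9), (24,G2,10), (25,G2,11.5), (25,G3,11.5), (28,G2,13)
Step 2: Sum ranks within each group.
R_1 = 20 (n_1 = 5)
R_2 = 48 (n_2 = 5)
R_3 = 23 (n_3 = 3)
Step 3: H = 12/(N(N+1)) * sum(R_i^2/n_i) - 3(N+1)
     = 12/(13*14) * (20^2/5 + 48^2/5 + 23^2/3) - 3*14
     = 0.065934 * 717.133 - 42
     = 5.283516.
Step 4: Ties present; correction factor C = 1 - 12/(13^3 - 13) = 0.994505. Corrected H = 5.283516 / 0.994505 = 5.312707.
Step 5: Under H0, H ~ chi^2(2); p-value = 0.070204.
Step 6: alpha = 0.05. fail to reject H0.

H = 5.3127, df = 2, p = 0.070204, fail to reject H0.


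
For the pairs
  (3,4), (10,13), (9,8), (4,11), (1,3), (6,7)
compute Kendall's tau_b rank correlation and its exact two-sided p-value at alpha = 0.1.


Step 1: Enumerate the 15 unordered pairs (i,j) with i<j and classify each by sign(x_j-x_i) * sign(y_j-y_i).
  (1,2):dx=+7,dy=+9->C; (1,3):dx=+6,dy=+4->C; (1,4):dx=+1,dy=+7->C; (1,5):dx=-2,dy=-1->C
  (1,6):dx=+3,dy=+3->C; (2,3):dx=-1,dy=-5->C; (2,4):dx=-6,dy=-2->C; (2,5):dx=-9,dy=-10->C
  (2,6):dx=-4,dy=-6->C; (3,4):dx=-5,dy=+3->D; (3,5):dx=-8,dy=-5->C; (3,6):dx=-3,dy=-1->C
  (4,5):dx=-3,dy=-8->C; (4,6):dx=+2,dy=-4->D; (5,6):dx=+5,dy=+4->C
Step 2: C = 13, D = 2, total pairs = 15.
Step 3: tau = (C - D)/(n(n-1)/2) = (13 - 2)/15 = 0.733333.
Step 4: Exact two-sided p-value (enumerate n! = 720 permutations of y under H0): p = 0.055556.
Step 5: alpha = 0.1. reject H0.

tau_b = 0.7333 (C=13, D=2), p = 0.055556, reject H0.


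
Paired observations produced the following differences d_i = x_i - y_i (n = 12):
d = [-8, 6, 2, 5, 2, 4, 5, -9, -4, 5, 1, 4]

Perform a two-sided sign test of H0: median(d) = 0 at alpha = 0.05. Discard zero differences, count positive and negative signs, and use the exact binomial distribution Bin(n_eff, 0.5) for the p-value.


Step 1: Discard zero differences. Original n = 12; n_eff = number of nonzero differences = 12.
Nonzero differences (with sign): -8, +6, +2, +5, +2, +4, +5, -9, -4, +5, +1, +4
Step 2: Count signs: positive = 9, negative = 3.
Step 3: Under H0: P(positive) = 0.5, so the number of positives S ~ Bin(12, 0.5).
Step 4: Two-sided exact p-value = sum of Bin(12,0.5) probabilities at or below the observed probability = 0.145996.
Step 5: alpha = 0.05. fail to reject H0.

n_eff = 12, pos = 9, neg = 3, p = 0.145996, fail to reject H0.


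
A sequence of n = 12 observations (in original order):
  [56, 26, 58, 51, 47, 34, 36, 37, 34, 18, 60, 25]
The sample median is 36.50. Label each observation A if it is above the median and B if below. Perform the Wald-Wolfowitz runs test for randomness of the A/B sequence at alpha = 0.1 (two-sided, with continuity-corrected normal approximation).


Step 1: Compute median = 36.50; label A = above, B = below.
Labels in order: ABAAABBABBAB  (n_A = 6, n_B = 6)
Step 2: Count runs R = 8.
Step 3: Under H0 (random ordering), E[R] = 2*n_A*n_B/(n_A+n_B) + 1 = 2*6*6/12 + 1 = 7.0000.
        Var[R] = 2*n_A*n_B*(2*n_A*n_B - n_A - n_B) / ((n_A+n_B)^2 * (n_A+n_B-1)) = 4320/1584 = 2.7273.
        SD[R] = 1.6514.
Step 4: Continuity-corrected z = (R - 0.5 - E[R]) / SD[R] = (8 - 0.5 - 7.0000) / 1.6514 = 0.3028.
Step 5: Two-sided p-value via normal approximation = 2*(1 - Phi(|z|)) = 0.762069.
Step 6: alpha = 0.1. fail to reject H0.

R = 8, z = 0.3028, p = 0.762069, fail to reject H0.


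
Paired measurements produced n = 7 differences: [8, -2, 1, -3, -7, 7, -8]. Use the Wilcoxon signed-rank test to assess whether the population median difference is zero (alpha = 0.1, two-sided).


Step 1: Drop any zero differences (none here) and take |d_i|.
|d| = [8, 2, 1, 3, 7, 7, 8]
Step 2: Midrank |d_i| (ties get averaged ranks).
ranks: |8|->6.5, |2|->2, |1|->1, |3|->3, |7|->4.5, |7|->4.5, |8|->6.5
Step 3: Attach original signs; sum ranks with positive sign and with negative sign.
W+ = 6.5 + 1 + 4.5 = 12
W- = 2 + 3 + 4.5 + 6.5 = 16
(Check: W+ + W- = 28 should equal n(n+1)/2 = 28.)
Step 4: Test statistic W = min(W+, W-) = 12.
Step 5: Ties in |d|, so use the tie-corrected normal approximation.
        E[W] = n(n+1)/4 = 7*8/4 = 14.
        Tie groups: |d|=7 (t=2), |d|=8 (t=2); sum(t^3 - t) = 12.
        Var[W] = n(n+1)(2n+1)/24 - sum(t^3-t)/48 = 840/24 - 12/48 = 34.75.
        z = (W - E[W]) / sqrt(Var[W]) = (12 - 14) / 5.8949 = -0.3393.
        Two-sided p = 2*Phi(z) = 0.734402.
Step 6: alpha = 0.1. fail to reject H0.

W+ = 12, W- = 16, W = min = 12, p = 0.734402, fail to reject H0.


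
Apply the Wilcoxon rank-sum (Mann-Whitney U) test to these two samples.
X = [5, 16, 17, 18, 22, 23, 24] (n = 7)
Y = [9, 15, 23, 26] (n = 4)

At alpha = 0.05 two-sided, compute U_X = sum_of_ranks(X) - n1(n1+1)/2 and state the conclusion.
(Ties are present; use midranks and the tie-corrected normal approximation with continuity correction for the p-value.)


Step 1: Combine and sort all 11 observations; assign midranks.
sorted (value, group): (5,X), (9,Y), (15,Y), (16,X), (17,X), (18,X), (22,X), (23,X), (23,Y), (24,X), (26,Y)
ranks: 5->1, 9->2, 15->3, 16->4, 17->5, 18->6, 22->7, 23->8.5, 23->8.5, 24->10, 26->11
Step 2: Rank sum for X: R1 = 1 + 4 + 5 + 6 + 7 + 8.5 + 10 = 41.5.
Step 3: U_X = R1 - n1(n1+1)/2 = 41.5 - 7*8/2 = 41.5 - 28 = 13.5.
       U_Y = n1*n2 - U_X = 28 - 13.5 = 14.5.
Step 4: Ties are present, so use the tie-corrected normal approximation (with continuity correction) for the p-value.
Step 5: p-value = 1.000000; compare to alpha = 0.05. fail to reject H0.

U_X = 13.5, p = 1.000000, fail to reject H0 at alpha = 0.05.


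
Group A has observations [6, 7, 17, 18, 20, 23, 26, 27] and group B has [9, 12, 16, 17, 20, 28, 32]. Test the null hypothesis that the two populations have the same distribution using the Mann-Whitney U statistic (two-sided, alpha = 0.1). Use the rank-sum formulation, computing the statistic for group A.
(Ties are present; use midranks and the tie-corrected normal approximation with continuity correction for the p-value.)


Step 1: Combine and sort all 15 observations; assign midranks.
sorted (value, group): (6,X), (7,X), (9,Y), (12,Y), (16,Y), (17,X), (17,Y), (18,X), (20,X), (20,Y), (23,X), (26,X), (27,X), (28,Y), (32,Y)
ranks: 6->1, 7->2, 9->3, 12->4, 16->5, 17->6.5, 17->6.5, 18->8, 20->9.5, 20->9.5, 23->11, 26->12, 27->13, 28->14, 32->15
Step 2: Rank sum for X: R1 = 1 + 2 + 6.5 + 8 + 9.5 + 11 + 12 + 13 = 63.
Step 3: U_X = R1 - n1(n1+1)/2 = 63 - 8*9/2 = 63 - 36 = 27.
       U_Y = n1*n2 - U_X = 56 - 27 = 29.
Step 4: Ties are present, so use the tie-corrected normal approximation (with continuity correction) for the p-value.
Step 5: p-value = 0.953775; compare to alpha = 0.1. fail to reject H0.

U_X = 27, p = 0.953775, fail to reject H0 at alpha = 0.1.


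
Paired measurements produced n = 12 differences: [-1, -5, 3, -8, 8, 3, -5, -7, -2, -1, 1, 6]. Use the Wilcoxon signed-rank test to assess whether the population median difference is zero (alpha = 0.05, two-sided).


Step 1: Drop any zero differences (none here) and take |d_i|.
|d| = [1, 5, 3, 8, 8, 3, 5, 7, 2, 1, 1, 6]
Step 2: Midrank |d_i| (ties get averaged ranks).
ranks: |1|->2, |5|->7.5, |3|->5.5, |8|->11.5, |8|->11.5, |3|->5.5, |5|->7.5, |7|->10, |2|->4, |1|->2, |1|->2, |6|->9
Step 3: Attach original signs; sum ranks with positive sign and with negative sign.
W+ = 5.5 + 11.5 + 5.5 + 2 + 9 = 33.5
W- = 2 + 7.5 + 11.5 + 7.5 + 10 + 4 + 2 = 44.5
(Check: W+ + W- = 78 should equal n(n+1)/2 = 78.)
Step 4: Test statistic W = min(W+, W-) = 33.5.
Step 5: Ties in |d|, so use the tie-corrected normal approximation.
        E[W] = n(n+1)/4 = 12*13/4 = 39.
        Tie groups: |d|=1 (t=3), |d|=3 (t=2), |d|=5 (t=2), |d|=8 (t=2); sum(t^3 - t) = 42.
        Var[W] = n(n+1)(2n+1)/24 - sum(t^3-t)/48 = 3900/24 - 42/48 = 161.625.
        z = (W - E[W]) / sqrt(Var[W]) = (33.5 - 39) / 12.7132 = -0.4326.
        Two-sided p = 2*Phi(z) = 0.665290.
Step 6: alpha = 0.05. fail to reject H0.

W+ = 33.5, W- = 44.5, W = min = 33.5, p = 0.665290, fail to reject H0.


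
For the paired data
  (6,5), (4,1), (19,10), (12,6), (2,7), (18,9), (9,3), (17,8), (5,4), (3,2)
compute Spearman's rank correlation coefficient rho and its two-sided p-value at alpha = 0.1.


Step 1: Rank x and y separately (midranks; no ties here).
rank(x): 6->5, 4->3, 19->10, 12->7, 2->1, 18->9, 9->6, 17->8, 5->4, 3->2
rank(y): 5->5, 1->1, 10->10, 6->6, 7->7, 9->9, 3->3, 8->8, 4->4, 2->2
Step 2: d_i = R_x(i) - R_y(i); compute d_i^2.
  (5-5)^2=0, (3-1)^2=4, (10-10)^2=0, (7-6)^2=1, (1-7)^2=36, (9-9)^2=0, (6-3)^2=9, (8-8)^2=0, (4-4)^2=0, (2-2)^2=0
sum(d^2) = 50.
Step 3: rho = 1 - 6*50 / (10*(10^2 - 1)) = 1 - 300/990 = 0.696970.
Step 4: Under H0, t = rho * sqrt((n-2)/(1-rho^2)) = 2.7490 ~ t(8).
Step 5: Two-sided p-value from the t-distribution with 8 df = 0.025097.
Step 6: alpha = 0.1. reject H0.

rho = 0.6970, p = 0.025097, reject H0 at alpha = 0.1.


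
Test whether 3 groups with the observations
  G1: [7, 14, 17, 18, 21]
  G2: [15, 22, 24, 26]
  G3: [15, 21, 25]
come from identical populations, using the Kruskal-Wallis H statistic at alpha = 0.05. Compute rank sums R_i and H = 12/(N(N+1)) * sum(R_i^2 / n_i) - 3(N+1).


Step 1: Combine all N = 12 observations and assign midranks.
sorted (value, group, rank): (7,G1,1), (14,G1,2), (15,G2,3.5), (15,G3,3.5), (17,G1,5), (18,G1,6), (21,G1,7.5), (21,G3,7.5), (22,G2,9), (24,G2,10), (25,G3,11), (26,G2,12)
Step 2: Sum ranks within each group.
R_1 = 21.5 (n_1 = 5)
R_2 = 34.5 (n_2 = 4)
R_3 = 22 (n_3 = 3)
Step 3: H = 12/(N(N+1)) * sum(R_i^2/n_i) - 3(N+1)
     = 12/(12*13) * (21.5^2/5 + 34.5^2/4 + 22^2/3) - 3*13
     = 0.076923 * 551.346 - 39
     = 3.411218.
Step 4: Ties present; correction factor C = 1 - 12/(12^3 - 12) = 0.993007. Corrected H = 3.411218 / 0.993007 = 3.435241.
Step 5: Under H0, H ~ chi^2(2); p-value = 0.179493.
Step 6: alpha = 0.05. fail to reject H0.

H = 3.4352, df = 2, p = 0.179493, fail to reject H0.


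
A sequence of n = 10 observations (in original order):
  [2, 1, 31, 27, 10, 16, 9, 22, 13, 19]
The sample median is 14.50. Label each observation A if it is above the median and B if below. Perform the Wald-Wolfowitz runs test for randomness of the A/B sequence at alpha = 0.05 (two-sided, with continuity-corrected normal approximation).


Step 1: Compute median = 14.50; label A = above, B = below.
Labels in order: BBAABABABA  (n_A = 5, n_B = 5)
Step 2: Count runs R = 8.
Step 3: Under H0 (random ordering), E[R] = 2*n_A*n_B/(n_A+n_B) + 1 = 2*5*5/10 + 1 = 6.0000.
        Var[R] = 2*n_A*n_B*(2*n_A*n_B - n_A - n_B) / ((n_A+n_B)^2 * (n_A+n_B-1)) = 2000/900 = 2.2222.
        SD[R] = 1.4907.
Step 4: Continuity-corrected z = (R - 0.5 - E[R]) / SD[R] = (8 - 0.5 - 6.0000) / 1.4907 = 1.0062.
Step 5: Two-sided p-value via normal approximation = 2*(1 - Phi(|z|)) = 0.314305.
Step 6: alpha = 0.05. fail to reject H0.

R = 8, z = 1.0062, p = 0.314305, fail to reject H0.


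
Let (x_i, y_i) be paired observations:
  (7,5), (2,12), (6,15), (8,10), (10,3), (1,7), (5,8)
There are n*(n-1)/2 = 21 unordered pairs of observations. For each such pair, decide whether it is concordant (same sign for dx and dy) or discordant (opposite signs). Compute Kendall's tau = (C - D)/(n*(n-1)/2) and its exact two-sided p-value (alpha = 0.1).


Step 1: Enumerate the 21 unordered pairs (i,j) with i<j and classify each by sign(x_j-x_i) * sign(y_j-y_i).
  (1,2):dx=-5,dy=+7->D; (1,3):dx=-1,dy=+10->D; (1,4):dx=+1,dy=+5->C; (1,5):dx=+3,dy=-2->D
  (1,6):dx=-6,dy=+2->D; (1,7):dx=-2,dy=+3->D; (2,3):dx=+4,dy=+3->C; (2,4):dx=+6,dy=-2->D
  (2,5):dx=+8,dy=-9->D; (2,6):dx=-1,dy=-5->C; (2,7):dx=+3,dy=-4->D; (3,4):dx=+2,dy=-5->D
  (3,5):dx=+4,dy=-12->D; (3,6):dx=-5,dy=-8->C; (3,7):dx=-1,dy=-7->C; (4,5):dx=+2,dy=-7->D
  (4,6):dx=-7,dy=-3->C; (4,7):dx=-3,dy=-2->C; (5,6):dx=-9,dy=+4->D; (5,7):dx=-5,dy=+5->D
  (6,7):dx=+4,dy=+1->C
Step 2: C = 8, D = 13, total pairs = 21.
Step 3: tau = (C - D)/(n(n-1)/2) = (8 - 13)/21 = -0.238095.
Step 4: Exact two-sided p-value (enumerate n! = 5040 permutations of y under H0): p = 0.561905.
Step 5: alpha = 0.1. fail to reject H0.

tau_b = -0.2381 (C=8, D=13), p = 0.561905, fail to reject H0.


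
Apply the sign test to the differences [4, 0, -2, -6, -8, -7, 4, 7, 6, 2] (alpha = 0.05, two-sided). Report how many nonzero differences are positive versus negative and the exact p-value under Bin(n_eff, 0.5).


Step 1: Discard zero differences. Original n = 10; n_eff = number of nonzero differences = 9.
Nonzero differences (with sign): +4, -2, -6, -8, -7, +4, +7, +6, +2
Step 2: Count signs: positive = 5, negative = 4.
Step 3: Under H0: P(positive) = 0.5, so the number of positives S ~ Bin(9, 0.5).
Step 4: Two-sided exact p-value = sum of Bin(9,0.5) probabilities at or below the observed probability = 1.000000.
Step 5: alpha = 0.05. fail to reject H0.

n_eff = 9, pos = 5, neg = 4, p = 1.000000, fail to reject H0.


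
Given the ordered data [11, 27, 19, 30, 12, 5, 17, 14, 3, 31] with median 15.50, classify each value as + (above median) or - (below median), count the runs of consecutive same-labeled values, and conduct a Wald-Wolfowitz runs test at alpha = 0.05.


Step 1: Compute median = 15.50; label A = above, B = below.
Labels in order: BAAABBABBA  (n_A = 5, n_B = 5)
Step 2: Count runs R = 6.
Step 3: Under H0 (random ordering), E[R] = 2*n_A*n_B/(n_A+n_B) + 1 = 2*5*5/10 + 1 = 6.0000.
        Var[R] = 2*n_A*n_B*(2*n_A*n_B - n_A - n_B) / ((n_A+n_B)^2 * (n_A+n_B-1)) = 2000/900 = 2.2222.
        SD[R] = 1.4907.
Step 4: R = E[R], so z = 0 with no continuity correction.
Step 5: Two-sided p-value via normal approximation = 2*(1 - Phi(|z|)) = 1.000000.
Step 6: alpha = 0.05. fail to reject H0.

R = 6, z = 0.0000, p = 1.000000, fail to reject H0.


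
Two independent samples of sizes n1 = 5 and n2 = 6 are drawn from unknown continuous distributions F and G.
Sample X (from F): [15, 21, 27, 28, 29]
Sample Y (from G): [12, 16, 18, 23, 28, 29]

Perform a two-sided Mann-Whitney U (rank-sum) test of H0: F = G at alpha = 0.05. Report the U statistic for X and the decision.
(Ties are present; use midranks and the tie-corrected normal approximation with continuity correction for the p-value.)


Step 1: Combine and sort all 11 observations; assign midranks.
sorted (value, group): (12,Y), (15,X), (16,Y), (18,Y), (21,X), (23,Y), (27,X), (28,X), (28,Y), (29,X), (29,Y)
ranks: 12->1, 15->2, 16->3, 18->4, 21->5, 23->6, 27->7, 28->8.5, 28->8.5, 29->10.5, 29->10.5
Step 2: Rank sum for X: R1 = 2 + 5 + 7 + 8.5 + 10.5 = 33.
Step 3: U_X = R1 - n1(n1+1)/2 = 33 - 5*6/2 = 33 - 15 = 18.
       U_Y = n1*n2 - U_X = 30 - 18 = 12.
Step 4: Ties are present, so use the tie-corrected normal approximation (with continuity correction) for the p-value.
Step 5: p-value = 0.646576; compare to alpha = 0.05. fail to reject H0.

U_X = 18, p = 0.646576, fail to reject H0 at alpha = 0.05.


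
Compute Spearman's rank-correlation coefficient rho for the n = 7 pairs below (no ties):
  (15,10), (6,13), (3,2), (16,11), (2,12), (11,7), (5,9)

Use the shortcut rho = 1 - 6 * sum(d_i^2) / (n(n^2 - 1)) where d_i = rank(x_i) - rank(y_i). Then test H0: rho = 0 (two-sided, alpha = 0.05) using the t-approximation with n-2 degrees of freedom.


Step 1: Rank x and y separately (midranks; no ties here).
rank(x): 15->6, 6->4, 3->2, 16->7, 2->1, 11->5, 5->3
rank(y): 10->4, 13->7, 2->1, 11->5, 12->6, 7->2, 9->3
Step 2: d_i = R_x(i) - R_y(i); compute d_i^2.
  (6-4)^2=4, (4-7)^2=9, (2-1)^2=1, (7-5)^2=4, (1-6)^2=25, (5-2)^2=9, (3-3)^2=0
sum(d^2) = 52.
Step 3: rho = 1 - 6*52 / (7*(7^2 - 1)) = 1 - 312/336 = 0.071429.
Step 4: Under H0, t = rho * sqrt((n-2)/(1-rho^2)) = 0.1601 ~ t(5).
Step 5: Two-sided p-value from the t-distribution with 5 df = 0.879048.
Step 6: alpha = 0.05. fail to reject H0.

rho = 0.0714, p = 0.879048, fail to reject H0 at alpha = 0.05.


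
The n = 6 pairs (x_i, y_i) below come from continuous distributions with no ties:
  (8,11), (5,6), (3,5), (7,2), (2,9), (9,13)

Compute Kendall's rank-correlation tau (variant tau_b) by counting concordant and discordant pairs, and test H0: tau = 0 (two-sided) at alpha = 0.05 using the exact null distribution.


Step 1: Enumerate the 15 unordered pairs (i,j) with i<j and classify each by sign(x_j-x_i) * sign(y_j-y_i).
  (1,2):dx=-3,dy=-5->C; (1,3):dx=-5,dy=-6->C; (1,4):dx=-1,dy=-9->C; (1,5):dx=-6,dy=-2->C
  (1,6):dx=+1,dy=+2->C; (2,3):dx=-2,dy=-1->C; (2,4):dx=+2,dy=-4->D; (2,5):dx=-3,dy=+3->D
  (2,6):dx=+4,dy=+7->C; (3,4):dx=+4,dy=-3->D; (3,5):dx=-1,dy=+4->D; (3,6):dx=+6,dy=+8->C
  (4,5):dx=-5,dy=+7->D; (4,6):dx=+2,dy=+11->C; (5,6):dx=+7,dy=+4->C
Step 2: C = 10, D = 5, total pairs = 15.
Step 3: tau = (C - D)/(n(n-1)/2) = (10 - 5)/15 = 0.333333.
Step 4: Exact two-sided p-value (enumerate n! = 720 permutations of y under H0): p = 0.469444.
Step 5: alpha = 0.05. fail to reject H0.

tau_b = 0.3333 (C=10, D=5), p = 0.469444, fail to reject H0.


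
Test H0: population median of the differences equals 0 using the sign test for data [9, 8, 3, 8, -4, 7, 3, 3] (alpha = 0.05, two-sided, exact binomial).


Step 1: Discard zero differences. Original n = 8; n_eff = number of nonzero differences = 8.
Nonzero differences (with sign): +9, +8, +3, +8, -4, +7, +3, +3
Step 2: Count signs: positive = 7, negative = 1.
Step 3: Under H0: P(positive) = 0.5, so the number of positives S ~ Bin(8, 0.5).
Step 4: Two-sided exact p-value = sum of Bin(8,0.5) probabilities at or below the observed probability = 0.070312.
Step 5: alpha = 0.05. fail to reject H0.

n_eff = 8, pos = 7, neg = 1, p = 0.070312, fail to reject H0.


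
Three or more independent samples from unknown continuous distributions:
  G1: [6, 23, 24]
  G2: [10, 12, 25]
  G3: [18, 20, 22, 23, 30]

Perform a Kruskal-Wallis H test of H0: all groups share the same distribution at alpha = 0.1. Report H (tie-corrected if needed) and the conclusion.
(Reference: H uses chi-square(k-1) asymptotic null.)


Step 1: Combine all N = 11 observations and assign midranks.
sorted (value, group, rank): (6,G1,1), (10,G2,2), (12,G2,3), (18,G3,4), (20,G3,5), (22,G3,6), (23,G1,7.5), (23,G3,7.5), (24,G1,9), (25,G2,10), (30,G3,11)
Step 2: Sum ranks within each group.
R_1 = 17.5 (n_1 = 3)
R_2 = 15 (n_2 = 3)
R_3 = 33.5 (n_3 = 5)
Step 3: H = 12/(N(N+1)) * sum(R_i^2/n_i) - 3(N+1)
     = 12/(11*12) * (17.5^2/3 + 15^2/3 + 33.5^2/5) - 3*12
     = 0.090909 * 401.533 - 36
     = 0.503030.
Step 4: Ties present; correction factor C = 1 - 6/(11^3 - 11) = 0.995455. Corrected H = 0.503030 / 0.995455 = 0.505327.
Step 5: Under H0, H ~ chi^2(2); p-value = 0.776729.
Step 6: alpha = 0.1. fail to reject H0.

H = 0.5053, df = 2, p = 0.776729, fail to reject H0.


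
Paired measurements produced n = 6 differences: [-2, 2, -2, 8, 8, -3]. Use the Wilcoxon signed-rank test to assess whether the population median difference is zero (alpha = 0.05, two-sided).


Step 1: Drop any zero differences (none here) and take |d_i|.
|d| = [2, 2, 2, 8, 8, 3]
Step 2: Midrank |d_i| (ties get averaged ranks).
ranks: |2|->2, |2|->2, |2|->2, |8|->5.5, |8|->5.5, |3|->4
Step 3: Attach original signs; sum ranks with positive sign and with negative sign.
W+ = 2 + 5.5 + 5.5 = 13
W- = 2 + 2 + 4 = 8
(Check: W+ + W- = 21 should equal n(n+1)/2 = 21.)
Step 4: Test statistic W = min(W+, W-) = 8.
Step 5: Ties in |d|, so use the tie-corrected normal approximation.
        E[W] = n(n+1)/4 = 6*7/4 = 10.5.
        Tie groups: |d|=2 (t=3), |d|=8 (t=2); sum(t^3 - t) = 30.
        Var[W] = n(n+1)(2n+1)/24 - sum(t^3-t)/48 = 546/24 - 30/48 = 22.125.
        z = (W - E[W]) / sqrt(Var[W]) = (8 - 10.5) / 4.7037 = -0.5315.
        Two-sided p = 2*Phi(z) = 0.595076.
Step 6: alpha = 0.05. fail to reject H0.

W+ = 13, W- = 8, W = min = 8, p = 0.595076, fail to reject H0.


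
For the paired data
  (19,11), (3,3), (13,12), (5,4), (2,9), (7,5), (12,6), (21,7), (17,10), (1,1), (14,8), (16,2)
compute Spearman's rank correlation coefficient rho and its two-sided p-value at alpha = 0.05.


Step 1: Rank x and y separately (midranks; no ties here).
rank(x): 19->11, 3->3, 13->7, 5->4, 2->2, 7->5, 12->6, 21->12, 17->10, 1->1, 14->8, 16->9
rank(y): 11->11, 3->3, 12->12, 4->4, 9->9, 5->5, 6->6, 7->7, 10->10, 1->1, 8->8, 2->2
Step 2: d_i = R_x(i) - R_y(i); compute d_i^2.
  (11-11)^2=0, (3-3)^2=0, (7-12)^2=25, (4-4)^2=0, (2-9)^2=49, (5-5)^2=0, (6-6)^2=0, (12-7)^2=25, (10-10)^2=0, (1-1)^2=0, (8-8)^2=0, (9-2)^2=49
sum(d^2) = 148.
Step 3: rho = 1 - 6*148 / (12*(12^2 - 1)) = 1 - 888/1716 = 0.482517.
Step 4: Under H0, t = rho * sqrt((n-2)/(1-rho^2)) = 1.7421 ~ t(10).
Step 5: Two-sided p-value from the t-distribution with 10 df = 0.112109.
Step 6: alpha = 0.05. fail to reject H0.

rho = 0.4825, p = 0.112109, fail to reject H0 at alpha = 0.05.


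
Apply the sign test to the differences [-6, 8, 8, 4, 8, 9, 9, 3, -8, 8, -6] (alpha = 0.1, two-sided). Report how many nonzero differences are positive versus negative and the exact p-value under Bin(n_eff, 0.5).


Step 1: Discard zero differences. Original n = 11; n_eff = number of nonzero differences = 11.
Nonzero differences (with sign): -6, +8, +8, +4, +8, +9, +9, +3, -8, +8, -6
Step 2: Count signs: positive = 8, negative = 3.
Step 3: Under H0: P(positive) = 0.5, so the number of positives S ~ Bin(11, 0.5).
Step 4: Two-sided exact p-value = sum of Bin(11,0.5) probabilities at or below the observed probability = 0.226562.
Step 5: alpha = 0.1. fail to reject H0.

n_eff = 11, pos = 8, neg = 3, p = 0.226562, fail to reject H0.


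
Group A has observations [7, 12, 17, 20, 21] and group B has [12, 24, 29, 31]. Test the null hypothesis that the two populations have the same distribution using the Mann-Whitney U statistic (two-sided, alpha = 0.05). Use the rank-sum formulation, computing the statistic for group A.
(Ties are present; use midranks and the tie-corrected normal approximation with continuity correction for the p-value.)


Step 1: Combine and sort all 9 observations; assign midranks.
sorted (value, group): (7,X), (12,X), (12,Y), (17,X), (20,X), (21,X), (24,Y), (29,Y), (31,Y)
ranks: 7->1, 12->2.5, 12->2.5, 17->4, 20->5, 21->6, 24->7, 29->8, 31->9
Step 2: Rank sum for X: R1 = 1 + 2.5 + 4 + 5 + 6 = 18.5.
Step 3: U_X = R1 - n1(n1+1)/2 = 18.5 - 5*6/2 = 18.5 - 15 = 3.5.
       U_Y = n1*n2 - U_X = 20 - 3.5 = 16.5.
Step 4: Ties are present, so use the tie-corrected normal approximation (with continuity correction) for the p-value.
Step 5: p-value = 0.139983; compare to alpha = 0.05. fail to reject H0.

U_X = 3.5, p = 0.139983, fail to reject H0 at alpha = 0.05.


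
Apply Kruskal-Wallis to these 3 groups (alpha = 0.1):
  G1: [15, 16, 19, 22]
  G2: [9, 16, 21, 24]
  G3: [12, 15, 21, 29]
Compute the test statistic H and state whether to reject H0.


Step 1: Combine all N = 12 observations and assign midranks.
sorted (value, group, rank): (9,G2,1), (12,G3,2), (15,G1,3.5), (15,G3,3.5), (16,G1,5.5), (16,G2,5.5), (19,G1,7), (21,G2,8.5), (21,G3,8.5), (22,G1,10), (24,G2,11), (29,G3,12)
Step 2: Sum ranks within each group.
R_1 = 26 (n_1 = 4)
R_2 = 26 (n_2 = 4)
R_3 = 26 (n_3 = 4)
Step 3: H = 12/(N(N+1)) * sum(R_i^2/n_i) - 3(N+1)
     = 12/(12*13) * (26^2/4 + 26^2/4 + 26^2/4) - 3*13
     = 0.076923 * 507 - 39
     = 0.000000.
Step 4: Ties present; correction factor C = 1 - 18/(12^3 - 12) = 0.989510. Corrected H = 0.000000 / 0.989510 = 0.000000.
Step 5: Under H0, H ~ chi^2(2); p-value = 1.000000.
Step 6: alpha = 0.1. fail to reject H0.

H = 0.0000, df = 2, p = 1.000000, fail to reject H0.


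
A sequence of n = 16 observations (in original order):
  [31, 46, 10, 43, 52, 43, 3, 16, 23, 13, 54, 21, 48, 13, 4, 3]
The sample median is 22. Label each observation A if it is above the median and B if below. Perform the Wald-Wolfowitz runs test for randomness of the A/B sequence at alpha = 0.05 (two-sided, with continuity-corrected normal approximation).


Step 1: Compute median = 22; label A = above, B = below.
Labels in order: AABAAABBABABABBB  (n_A = 8, n_B = 8)
Step 2: Count runs R = 10.
Step 3: Under H0 (random ordering), E[R] = 2*n_A*n_B/(n_A+n_B) + 1 = 2*8*8/16 + 1 = 9.0000.
        Var[R] = 2*n_A*n_B*(2*n_A*n_B - n_A - n_B) / ((n_A+n_B)^2 * (n_A+n_B-1)) = 14336/3840 = 3.7333.
        SD[R] = 1.9322.
Step 4: Continuity-corrected z = (R - 0.5 - E[R]) / SD[R] = (10 - 0.5 - 9.0000) / 1.9322 = 0.2588.
Step 5: Two-sided p-value via normal approximation = 2*(1 - Phi(|z|)) = 0.795809.
Step 6: alpha = 0.05. fail to reject H0.

R = 10, z = 0.2588, p = 0.795809, fail to reject H0.


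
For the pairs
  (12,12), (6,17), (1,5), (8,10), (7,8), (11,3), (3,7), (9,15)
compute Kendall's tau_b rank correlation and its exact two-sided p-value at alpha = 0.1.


Step 1: Enumerate the 28 unordered pairs (i,j) with i<j and classify each by sign(x_j-x_i) * sign(y_j-y_i).
  (1,2):dx=-6,dy=+5->D; (1,3):dx=-11,dy=-7->C; (1,4):dx=-4,dy=-2->C; (1,5):dx=-5,dy=-4->C
  (1,6):dx=-1,dy=-9->C; (1,7):dx=-9,dy=-5->C; (1,8):dx=-3,dy=+3->D; (2,3):dx=-5,dy=-12->C
  (2,4):dx=+2,dy=-7->D; (2,5):dx=+1,dy=-9->D; (2,6):dx=+5,dy=-14->D; (2,7):dx=-3,dy=-10->C
  (2,8):dx=+3,dy=-2->D; (3,4):dx=+7,dy=+5->C; (3,5):dx=+6,dy=+3->C; (3,6):dx=+10,dy=-2->D
  (3,7):dx=+2,dy=+2->C; (3,8):dx=+8,dy=+10->C; (4,5):dx=-1,dy=-2->C; (4,6):dx=+3,dy=-7->D
  (4,7):dx=-5,dy=-3->C; (4,8):dx=+1,dy=+5->C; (5,6):dx=+4,dy=-5->D; (5,7):dx=-4,dy=-1->C
  (5,8):dx=+2,dy=+7->C; (6,7):dx=-8,dy=+4->D; (6,8):dx=-2,dy=+12->D; (7,8):dx=+6,dy=+8->C
Step 2: C = 17, D = 11, total pairs = 28.
Step 3: tau = (C - D)/(n(n-1)/2) = (17 - 11)/28 = 0.214286.
Step 4: Exact two-sided p-value (enumerate n! = 40320 permutations of y under H0): p = 0.548413.
Step 5: alpha = 0.1. fail to reject H0.

tau_b = 0.2143 (C=17, D=11), p = 0.548413, fail to reject H0.


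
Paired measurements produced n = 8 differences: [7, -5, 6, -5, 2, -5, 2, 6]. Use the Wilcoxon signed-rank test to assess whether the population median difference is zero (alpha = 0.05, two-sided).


Step 1: Drop any zero differences (none here) and take |d_i|.
|d| = [7, 5, 6, 5, 2, 5, 2, 6]
Step 2: Midrank |d_i| (ties get averaged ranks).
ranks: |7|->8, |5|->4, |6|->6.5, |5|->4, |2|->1.5, |5|->4, |2|->1.5, |6|->6.5
Step 3: Attach original signs; sum ranks with positive sign and with negative sign.
W+ = 8 + 6.5 + 1.5 + 1.5 + 6.5 = 24
W- = 4 + 4 + 4 = 12
(Check: W+ + W- = 36 should equal n(n+1)/2 = 36.)
Step 4: Test statistic W = min(W+, W-) = 12.
Step 5: Ties in |d|, so use the tie-corrected normal approximation.
        E[W] = n(n+1)/4 = 8*9/4 = 18.
        Tie groups: |d|=2 (t=2), |d|=5 (t=3), |d|=6 (t=2); sum(t^3 - t) = 36.
        Var[W] = n(n+1)(2n+1)/24 - sum(t^3-t)/48 = 1224/24 - 36/48 = 50.25.
        z = (W - E[W]) / sqrt(Var[W]) = (12 - 18) / 7.0887 = -0.8464.
        Two-sided p = 2*Phi(z) = 0.397321.
Step 6: alpha = 0.05. fail to reject H0.

W+ = 24, W- = 12, W = min = 12, p = 0.397321, fail to reject H0.
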